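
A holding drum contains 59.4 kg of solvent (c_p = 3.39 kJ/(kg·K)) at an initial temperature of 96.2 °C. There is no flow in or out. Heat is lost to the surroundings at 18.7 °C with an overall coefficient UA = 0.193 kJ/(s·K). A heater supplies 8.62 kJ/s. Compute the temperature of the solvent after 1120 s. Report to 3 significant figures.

Lumped-capacitance energy balance: M c_p dT/dt = UA(T_amb − T) + Q̇.
dT/dt = (T_ss − T)/τ with T_ss = T_amb + Q̇/UA = 18.7 + 8.62/0.193 = 63.363 °C, τ = M c_p/UA = 59.4·3.39/0.193 = 1043.3 s.
T approaches T_ss exponentially: T(t) = T_ss + (T₀ − T_ss) e^(−t/τ).
T(1120) = 63.363 + (32.837)·0.34182 = 74.588 °C.

74.6 °C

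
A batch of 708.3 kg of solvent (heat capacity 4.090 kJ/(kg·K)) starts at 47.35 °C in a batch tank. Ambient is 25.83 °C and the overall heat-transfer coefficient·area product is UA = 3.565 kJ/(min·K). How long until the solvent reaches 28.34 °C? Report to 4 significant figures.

1746 min

Lumped-capacitance energy balance: M c_p dT/dt = UA(T_amb − T).
τ = M c_p/UA = 812.608 min; T_ss = T_amb = 25.8300 °C.
T(t) = T_ss + (T₀ − T_ss)e^(−t/τ); set T = 28.34:
t = −τ ln[(T − T_ss)/(T₀ − T_ss)] = −812.608 · ln(0.116636) = 1746.05 min.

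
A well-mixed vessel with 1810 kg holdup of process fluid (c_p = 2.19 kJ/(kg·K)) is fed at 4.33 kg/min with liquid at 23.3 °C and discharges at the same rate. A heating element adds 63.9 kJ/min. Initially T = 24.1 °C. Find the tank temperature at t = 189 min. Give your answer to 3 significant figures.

26.3 °C

M c_p dT/dt = ṁ c_p (T_in − T) + Q̇.
τ = M/ṁ = 418.01 min; T_ss = T_in + Q̇/(ṁ c_p) = 23.3 + 63.9/(4.33·2.19) = 30.039 °C.
Solution: T(t) = T_ss + (T₀ − T_ss) e^(−t/τ).
T(189) = 30.039 + (-5.9386)·e^(−189/418.01) = 30.039 + (-5.9386)·0.63627 = 26.260 °C.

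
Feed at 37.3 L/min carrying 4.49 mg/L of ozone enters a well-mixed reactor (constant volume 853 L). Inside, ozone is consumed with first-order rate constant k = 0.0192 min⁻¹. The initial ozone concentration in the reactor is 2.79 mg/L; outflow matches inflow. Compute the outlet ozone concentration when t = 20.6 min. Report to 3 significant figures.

3.03 mg/L

Accumulation = in − out − consumed: V dC/dt = Q C_in − Q C − k V C.
dC/dt = (Q/V) C_in − (Q/V + k) C; effective rate a = Q/V + k = 0.043728 + 0.0192 = 0.062928 min⁻¹.
C_ss = Q C_in/(Q + kV) = 3.1201 mg/L; C(t) = C_ss + (C₀ − C_ss) e^(−a t).
C(20.6) = 3.1201 + (-0.33005)·e^(−0.062928·20.6) = 3.1201 + (-0.33005)·0.27354 = 3.0298 mg/L.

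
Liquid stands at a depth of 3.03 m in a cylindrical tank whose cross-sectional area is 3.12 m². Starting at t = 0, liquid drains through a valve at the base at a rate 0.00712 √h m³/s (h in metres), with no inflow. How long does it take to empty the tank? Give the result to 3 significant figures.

1530 s

A dh/dt = −Q_out = −0.00712 √h.
This is separable: 2 d(√h)/dt = −0.00712/A, so √h = √h₀ − (0.00712/(2A)) t.
Set h = 0: 2√h₀ = (0.00712/A) t_empty ⇒ t_empty = 2A√h₀/0.00712.
t_empty = 2·3.12·√3.03/0.00712 = 6.2400·1.7407/0.00712 = 1525.5 s.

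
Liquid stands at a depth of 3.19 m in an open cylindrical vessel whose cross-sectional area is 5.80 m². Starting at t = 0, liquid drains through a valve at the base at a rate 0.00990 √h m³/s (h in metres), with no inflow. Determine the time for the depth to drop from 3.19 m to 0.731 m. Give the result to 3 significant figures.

Mass balance (ρ constant): A dh/dt = −0.00990 √h.
This is separable: 2 d(√h)/dt = −0.00990/A, so √h = √h₀ − (0.00990/(2A)) t.
t = 2A(√h₀ − √h)/0.00990 = 2·5.80·(√3.19 − √0.731)/0.00990
  = 11.600 × (1.7861 − 0.85499) / 0.00990 = 1091.0 s.

1090 s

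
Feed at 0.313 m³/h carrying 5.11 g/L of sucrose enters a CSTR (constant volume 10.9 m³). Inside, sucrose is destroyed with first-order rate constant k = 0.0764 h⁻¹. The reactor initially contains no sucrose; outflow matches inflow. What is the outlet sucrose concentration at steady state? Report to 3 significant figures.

Accumulation = in − out − consumed: V dC/dt = Q C_in − Q C − k V C.
At steady state: 0 = Q C_in − (Q + kV) C_ss, so C_ss = Q C_in/(Q + kV).
C_ss = 0.313·5.11/(0.313 + 0.0764·10.9) = 1.5994/1.1458 = 1.3960 g/L.

1.40 g/L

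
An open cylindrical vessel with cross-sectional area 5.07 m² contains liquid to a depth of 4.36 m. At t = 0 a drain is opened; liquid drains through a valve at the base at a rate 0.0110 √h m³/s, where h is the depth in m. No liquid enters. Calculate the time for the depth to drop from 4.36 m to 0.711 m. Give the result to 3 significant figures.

A dh/dt = −Q_out = −0.0110 √h.
∫ h^(−1/2) dh = −(0.0110/A) ∫ dt, giving 2√h = 2√h₀ − (0.0110/A) t.
t = 2A(√h₀ − √h)/0.0110 = 2·5.07·(√4.36 − √0.711)/0.0110
  = 10.140 × (2.0881 − 0.84321) / 0.0110 = 1147.5 s.

1150 s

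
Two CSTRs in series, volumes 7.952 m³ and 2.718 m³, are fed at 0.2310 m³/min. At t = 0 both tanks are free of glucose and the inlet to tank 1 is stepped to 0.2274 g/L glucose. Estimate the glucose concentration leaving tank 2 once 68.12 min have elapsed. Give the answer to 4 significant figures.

Time constants: τᵢ = Vᵢ/Q for each well-mixed tank.
τ₁ = 7.952/0.2310 = 34.4242 min; τ₂ = 2.718/0.2310 = 11.7662 min.
Tank 1: C₁ = C_in(1 − e^(−t/τ₁)). Tank 2 (τ₁ ≠ τ₂): C₂ = C_in[1 − (τ₁ e^(−t/τ₁) − τ₂ e^(−t/τ₂))/(τ₁ − τ₂)].
At t = 68.12: e^(−t/τ₁) = 0.138230, e^(−t/τ₂) = 0.00305967.
C₂ = 0.2274·[1 − (34.4242·0.138230 − 11.7662·0.00305967)/(22.6580)] = 0.2274·0.791577 = 0.180005 g/L.

0.1800 g/L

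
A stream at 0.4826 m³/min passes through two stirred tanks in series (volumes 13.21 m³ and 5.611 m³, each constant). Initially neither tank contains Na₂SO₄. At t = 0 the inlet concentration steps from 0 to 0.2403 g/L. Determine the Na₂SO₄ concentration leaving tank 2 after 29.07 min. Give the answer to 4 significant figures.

Species balance on tank i: dCᵢ/dt = (Cᵢ₋₁ − Cᵢ)/τᵢ with τᵢ = Vᵢ/Q.
τ₁ = 13.21/0.4826 = 27.3726 min; τ₂ = 5.611/0.4826 = 11.6266 min.
Solving the cascade with C₁(0)=C₂(0)=0 gives C₂(t) = C_in[1 − (τ₁ e^(−t/τ₁) − τ₂ e^(−t/τ₂))/(τ₁ − τ₂)].
At t = 29.07: e^(−t/τ₁) = 0.345759, e^(−t/τ₂) = 0.0820604.
C₂ = 0.2403·[1 − (27.3726·0.345759 − 11.6266·0.0820604)/(15.7460)] = 0.2403·0.459529 = 0.110425 g/L.

0.1104 g/L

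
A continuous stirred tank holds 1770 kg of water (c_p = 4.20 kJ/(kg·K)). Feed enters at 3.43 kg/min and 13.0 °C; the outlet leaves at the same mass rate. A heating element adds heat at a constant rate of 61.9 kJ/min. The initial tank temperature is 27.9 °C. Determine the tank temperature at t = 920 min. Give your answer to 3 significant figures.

19.1 °C

Heat balance on the well-mixed liquid: M c_p dT/dt = ṁ c_p (T_in − T) + 61.9.
τ = M/ṁ = 516.03 min; T_ss = T_in + Q̇/(ṁ c_p) = 13.0 + 61.9/(3.43·4.20) = 17.297 °C.
Integrating: T(t) = T_ss + (T₀ − T_ss) e^(−t/τ).
T(920) = 17.297 + (10.603)·e^(−920/516.03) = 17.297 + (10.603)·0.16816 = 19.080 °C.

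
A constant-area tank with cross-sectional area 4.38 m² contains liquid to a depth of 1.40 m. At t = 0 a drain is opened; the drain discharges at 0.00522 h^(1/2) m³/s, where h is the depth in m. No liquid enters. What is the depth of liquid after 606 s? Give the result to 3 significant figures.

0.676 m

A dh/dt = −Q_out = −0.00522 √h.
Separate and integrate: 2(√h − √h₀) = −(0.00522/A) t.
√h = √1.40 − 0.00522·606/(2·4.38) = 1.1832 − 0.36111 = 0.82211.
h = 0.82211² = 0.67586 m.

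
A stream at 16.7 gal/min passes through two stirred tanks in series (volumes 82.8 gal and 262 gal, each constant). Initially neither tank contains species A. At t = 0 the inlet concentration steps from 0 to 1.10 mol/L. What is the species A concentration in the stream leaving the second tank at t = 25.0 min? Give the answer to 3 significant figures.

Each tank obeys Vᵢ dCᵢ/dt = Q(Cᵢ₋₁ − Cᵢ), so τᵢ = Vᵢ/Q.
τ₁ = 82.8/16.7 = 4.9581 min; τ₂ = 262/16.7 = 15.689 min.
Solving the cascade with C₁(0)=C₂(0)=0 gives C₂(t) = C_in[1 − (τ₁ e^(−t/τ₁) − τ₂ e^(−t/τ₂))/(τ₁ − τ₂)].
At t = 25.0: e^(−t/τ₁) = 0.0064591, e^(−t/τ₂) = 0.20321.
C₂ = 1.10·[1 − (4.9581·0.0064591 − 15.689·0.20321)/(-10.731)] = 1.10·0.70588 = 0.77647 mol/L.

0.776 mol/L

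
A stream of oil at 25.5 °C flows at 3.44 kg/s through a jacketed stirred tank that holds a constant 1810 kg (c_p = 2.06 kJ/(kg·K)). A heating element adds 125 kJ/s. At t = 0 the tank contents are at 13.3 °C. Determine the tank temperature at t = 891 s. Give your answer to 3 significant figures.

Energy balance: M c_p dT/dt = ṁ c_p (T_in − T) + 125.
Rearrange: dT/dt = (T_ss − T)/τ with τ = M/ṁ = 526.16 s and T_ss = T_in + Q̇/(ṁ c_p) = 43.139 °C.
This is linear first-order; T(t) = T_ss + (T₀ − T_ss) e^(−t/τ).
T(891) = 43.139 + (-29.839)·e^(−891/526.16) = 43.139 + (-29.839)·0.18389 = 37.652 °C.

37.7 °C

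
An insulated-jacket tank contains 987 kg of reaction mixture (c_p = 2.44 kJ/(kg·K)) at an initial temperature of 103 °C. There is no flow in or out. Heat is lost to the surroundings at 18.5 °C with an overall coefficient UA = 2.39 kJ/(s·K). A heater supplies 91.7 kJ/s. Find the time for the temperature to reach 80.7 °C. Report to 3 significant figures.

M c_p dT/dt = −UA(T − T_amb) + Q̇.
τ = M c_p/UA = 1007.6 s; T_ss = T_amb + Q̇/UA = 18.5 + 91.7/2.39 = 56.868 °C.
T(t) = T_ss + (T₀ − T_ss)e^(−t/τ); set T = 80.7:
t = −τ ln[(T − T_ss)/(T₀ − T_ss)] = −1007.6 · ln(0.51660) = 665.53 s.

666 s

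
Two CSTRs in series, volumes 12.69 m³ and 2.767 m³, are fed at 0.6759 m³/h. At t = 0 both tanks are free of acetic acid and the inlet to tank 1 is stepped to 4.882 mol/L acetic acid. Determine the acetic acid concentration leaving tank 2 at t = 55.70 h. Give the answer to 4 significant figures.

Each tank obeys Vᵢ dCᵢ/dt = Q(Cᵢ₋₁ − Cᵢ), so τᵢ = Vᵢ/Q.
τ₁ = 12.69/0.6759 = 18.7750 h; τ₂ = 2.767/0.6759 = 4.09380 h.
Tank 1: C₁ = C_in(1 − e^(−t/τ₁)). Tank 2 (τ₁ ≠ τ₂): C₂ = C_in[1 − (τ₁ e^(−t/τ₁) − τ₂ e^(−t/τ₂))/(τ₁ − τ₂)].
At t = 55.70: e^(−t/τ₁) = 0.0514721, e^(−t/τ₂) = 1.23315e-06.
C₂ = 4.882·[1 − (18.7750·0.0514721 − 4.09380·1.23315e-06)/(14.6812)] = 4.882·0.934175 = 4.56064 mol/L.

4.561 mol/L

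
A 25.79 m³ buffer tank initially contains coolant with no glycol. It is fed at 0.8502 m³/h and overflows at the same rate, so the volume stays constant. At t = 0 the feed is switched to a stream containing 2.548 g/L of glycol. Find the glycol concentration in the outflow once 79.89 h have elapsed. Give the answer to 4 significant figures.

2.365 g/L

Unsteady species balance (constant V, well mixed): V dC/dt = Q(C_in − C).
So dC/dt = (C_in − C)/τ with τ = V/Q = 25.79/0.8502 = 30.3340 h.
Integrating: C(t) = C_in + (C₀ − C_in) e^(−t/τ).
C(79.89) = 2.548 + (0 − 2.548)·e^(−79.89/30.3340) = 2.548 + (-2.54800)·0.0718141 = 2.36502 g/L.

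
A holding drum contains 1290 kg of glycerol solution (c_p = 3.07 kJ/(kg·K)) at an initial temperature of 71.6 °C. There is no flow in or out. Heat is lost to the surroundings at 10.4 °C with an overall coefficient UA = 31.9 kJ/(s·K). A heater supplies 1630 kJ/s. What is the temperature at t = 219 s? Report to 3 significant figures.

63.2 °C

First-law balance (no shaft work): M c_p dT/dt = −UA(T − T_amb) + Q̇.
dT/dt = (T_ss − T)/τ with T_ss = T_amb + Q̇/UA = 10.4 + 1630/31.9 = 61.497 °C, τ = M c_p/UA = 1290·3.07/31.9 = 124.15 s.
Integrating: T(t) = T_ss + (T₀ − T_ss) e^(−t/τ).
T(219) = 61.497 + (10.103)·0.17135 = 63.228 °C.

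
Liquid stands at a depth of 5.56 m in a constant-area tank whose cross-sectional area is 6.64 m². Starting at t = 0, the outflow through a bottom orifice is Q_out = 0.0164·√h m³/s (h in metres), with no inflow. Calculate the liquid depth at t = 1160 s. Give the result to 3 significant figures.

A dh/dt = −Q_out = −0.0164 √h.
This is separable: 2 d(√h)/dt = −0.0164/A, so √h = √h₀ − (0.0164/(2A)) t.
√h = √5.56 − 0.0164·1160/(2·6.64) = 2.3580 − 1.4325 = 0.92544.
h = 0.92544² = 0.85643 m.

0.856 m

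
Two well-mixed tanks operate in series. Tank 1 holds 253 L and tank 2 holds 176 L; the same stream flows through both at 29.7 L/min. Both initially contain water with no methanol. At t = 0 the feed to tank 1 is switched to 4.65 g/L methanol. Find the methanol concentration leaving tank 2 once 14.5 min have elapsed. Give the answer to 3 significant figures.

2.78 g/L

Time constants: τᵢ = Vᵢ/Q for each well-mixed tank.
τ₁ = 253/29.7 = 8.5185 min; τ₂ = 176/29.7 = 5.9259 min.
Tank 1: C₁ = C_in(1 − e^(−t/τ₁)). Tank 2 (τ₁ ≠ τ₂): C₂ = C_in[1 − (τ₁ e^(−t/τ₁) − τ₂ e^(−t/τ₂))/(τ₁ − τ₂)].
At t = 14.5: e^(−t/τ₁) = 0.18229, e^(−t/τ₂) = 0.086564.
C₂ = 4.65·[1 − (8.5185·0.18229 − 5.9259·0.086564)/(2.5926)] = 4.65·0.59892 = 2.7850 g/L.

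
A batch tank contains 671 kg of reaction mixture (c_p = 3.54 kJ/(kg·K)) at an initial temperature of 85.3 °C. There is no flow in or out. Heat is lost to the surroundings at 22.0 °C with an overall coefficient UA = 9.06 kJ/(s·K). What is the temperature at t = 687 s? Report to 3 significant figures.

M c_p dT/dt = −UA(T − T_amb).
dT/dt = (T_ss − T)/τ with T_ss = T_amb = 22.000 °C, τ = M c_p/UA = 671·3.54/9.06 = 262.18 s.
Integrating: T(t) = T_ss + (T₀ − T_ss) e^(−t/τ).
T(687) = 22.000 + (63.300)·0.072777 = 26.607 °C.

26.6 °C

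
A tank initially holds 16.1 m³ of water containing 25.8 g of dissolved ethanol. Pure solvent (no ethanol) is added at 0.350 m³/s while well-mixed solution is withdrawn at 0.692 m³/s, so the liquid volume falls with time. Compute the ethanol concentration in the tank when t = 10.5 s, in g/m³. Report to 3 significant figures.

Total volume: dV/dt = Q_in − Q_out = -0.34200 m³/s, so V(t) = 16.1 − 0.34200 t and V(10.5) = 12.509 m³.
Solute balance: dm/dt = 0 − Q_out C = −Q_out m/V(t).
Separate: dm/m = −Q_out dt/V(t) ⇒ ln(m/m₀) = −(Q_out/(Q_in−Q_out)) ln(V/V₀).
m = m₀ (V₀/V)^(Q_out/(Q_in−Q_out)) = 25.8 × (16.1/12.509)^(-2.0234) = 15.483 g.
C = m/V = 15.483/12.509 = 1.2377 g/m³.

1.24 g/m³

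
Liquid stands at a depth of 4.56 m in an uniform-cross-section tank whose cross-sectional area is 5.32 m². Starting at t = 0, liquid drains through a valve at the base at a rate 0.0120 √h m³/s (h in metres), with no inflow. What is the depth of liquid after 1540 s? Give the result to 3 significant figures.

With no inflow, A dh/dt = −0.0120 √h.
∫ h^(−1/2) dh = −(0.0120/A) ∫ dt, giving 2√h = 2√h₀ − (0.0120/A) t.
√h = √4.56 − 0.0120·1540/(2·5.32) = 2.1354 − 1.7368 = 0.39857.
h = 0.39857² = 0.15886 m.

0.159 m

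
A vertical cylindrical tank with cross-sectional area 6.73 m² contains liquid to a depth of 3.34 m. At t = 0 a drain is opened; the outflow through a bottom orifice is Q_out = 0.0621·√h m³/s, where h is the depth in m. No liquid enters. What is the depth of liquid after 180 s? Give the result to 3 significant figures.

A dh/dt = −Q_out = −0.0621 √h.
This is separable: 2 d(√h)/dt = −0.0621/A, so √h = √h₀ − (0.0621/(2A)) t.
√h = √3.34 − 0.0621·180/(2·6.73) = 1.8276 − 0.83046 = 0.99711.
h = 0.99711² = 0.99422 m.

0.994 m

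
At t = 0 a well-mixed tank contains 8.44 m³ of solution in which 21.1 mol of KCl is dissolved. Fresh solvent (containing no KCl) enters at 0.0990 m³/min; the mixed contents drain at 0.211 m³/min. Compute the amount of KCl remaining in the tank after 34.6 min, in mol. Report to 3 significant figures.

6.63 mol

Total volume: dV/dt = Q_in − Q_out = -0.11200 m³/min, so V(t) = 8.44 − 0.11200 t and V(34.6) = 4.5648 m³.
Solute balance: dm/dt = 0 − Q_out C = −Q_out m/V(t).
dm/m = −Q_out dt/(V₀ − 0.11200 t); integrating gives ln(m/m₀) = −(Q_out/(Q_in−Q_out)) ln(V/V₀).
m = m₀ (V₀/V)^(Q_out/(Q_in−Q_out)) = 21.1 × (8.44/4.5648)^(-1.8839) = 6.6286 mol.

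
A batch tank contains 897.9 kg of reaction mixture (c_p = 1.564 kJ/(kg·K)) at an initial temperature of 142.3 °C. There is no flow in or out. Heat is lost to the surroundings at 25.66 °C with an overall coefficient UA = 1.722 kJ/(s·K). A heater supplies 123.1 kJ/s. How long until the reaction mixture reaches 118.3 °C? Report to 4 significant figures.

M c_p dT/dt = −UA(T − T_amb) + Q̇.
τ = M c_p/UA = 815.514 s; T_ss = T_amb + Q̇/UA = 25.66 + 123.1/1.722 = 97.1466 °C.
T(t) = T_ss + (T₀ − T_ss)e^(−t/τ); set T = 118.3:
t = −τ ln[(T − T_ss)/(T₀ − T_ss)] = −815.514 · ln(0.468478) = 618.377 s.

618.4 s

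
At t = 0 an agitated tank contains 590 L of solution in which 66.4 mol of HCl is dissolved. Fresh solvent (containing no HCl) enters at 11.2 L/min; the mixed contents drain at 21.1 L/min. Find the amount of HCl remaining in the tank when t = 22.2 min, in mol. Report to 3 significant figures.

24.6 mol

Let m(t) be the amount of HCl. Volume: V(t) = V₀ + (Q_in − Q_out) t = 590 − 9.9000 t; V(22.2) = 370.22 L.
Species balance (pure solvent in): dm/dt = −Q_out · m/V(t).
Separate: dm/m = −Q_out dt/V(t) ⇒ ln(m/m₀) = −(Q_out/(Q_in−Q_out)) ln(V/V₀).
m = m₀ (V₀/V)^(Q_out/(Q_in−Q_out)) = 66.4 × (590/370.22)^(-2.1313) = 24.593 mol.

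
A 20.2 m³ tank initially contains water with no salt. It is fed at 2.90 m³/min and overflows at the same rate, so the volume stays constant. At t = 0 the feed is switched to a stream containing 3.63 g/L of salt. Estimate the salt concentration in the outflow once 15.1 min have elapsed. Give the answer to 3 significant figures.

3.21 g/L

Unsteady species balance (constant V, well mixed): V dC/dt = Q(C_in − C).
So dC/dt = (C_in − C)/τ with τ = V/Q = 20.2/2.90 = 6.9655 min.
C approaches C_in exponentially: C(t) = C_in + (C₀ − C_in) e^(−t/τ).
C(15.1) = 3.63 + (0 − 3.63)·e^(−15.1/6.9655) = 3.63 + (-3.6300)·0.11443 = 3.2146 g/L.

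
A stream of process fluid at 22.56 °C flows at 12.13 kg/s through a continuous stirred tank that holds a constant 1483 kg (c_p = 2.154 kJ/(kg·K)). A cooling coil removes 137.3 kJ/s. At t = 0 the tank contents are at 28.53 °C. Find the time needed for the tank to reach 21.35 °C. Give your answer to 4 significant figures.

124.8 s

M c_p dT/dt = ṁ c_p (T_in − T) − Q̇.
τ = M/ṁ = 122.259 s; T_ss = T_in − Q̇/(ṁ c_p) = 17.3051 °C.
T(t) = T_ss + (T₀ − T_ss) e^(−t/τ). Set T = 21.35:
e^(−t/τ) = (21.35 − 17.3051)/(28.53 − 17.3051) = 0.360350
t = −122.259 · ln(0.360350) = 124.787 s.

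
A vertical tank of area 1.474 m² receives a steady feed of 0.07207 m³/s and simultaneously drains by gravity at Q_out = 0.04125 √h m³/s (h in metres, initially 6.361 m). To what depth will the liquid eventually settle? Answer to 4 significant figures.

3.053 m

A dh/dt = Q_in − 0.04125 √h. Steady state requires inflow = outflow:
Q_in = 0.04125 √h_ss ⇒ √h_ss = 0.07207/0.04125 = 1.74715.
h_ss = 1.74715² = 3.05254 m. (Since h₀ = 6.361 m > h_ss, the level will fall toward this value.)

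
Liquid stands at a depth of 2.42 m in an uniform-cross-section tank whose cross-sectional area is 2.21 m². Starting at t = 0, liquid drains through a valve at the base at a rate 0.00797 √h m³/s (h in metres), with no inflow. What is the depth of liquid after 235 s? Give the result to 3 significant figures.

1.28 m

A dh/dt = −Q_out = −0.00797 √h.
Separate and integrate: 2(√h − √h₀) = −(0.00797/A) t.
√h = √2.42 − 0.00797·235/(2·2.21) = 1.5556 − 0.42374 = 1.1319.
h = 1.1319² = 1.2812 m.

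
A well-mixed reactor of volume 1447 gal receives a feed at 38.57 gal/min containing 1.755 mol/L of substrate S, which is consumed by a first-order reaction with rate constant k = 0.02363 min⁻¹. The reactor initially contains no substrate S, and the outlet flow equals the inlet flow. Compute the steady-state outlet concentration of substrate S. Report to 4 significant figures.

Species balance: V dC/dt = Q C_in − Q C − k V C.
At steady state: 0 = Q C_in − (Q + kV) C_ss, so C_ss = Q C_in/(Q + kV).
C_ss = 38.57·1.755/(38.57 + 0.02363·1447) = 67.6903/72.7626 = 0.930290 mol/L.

0.9303 mol/L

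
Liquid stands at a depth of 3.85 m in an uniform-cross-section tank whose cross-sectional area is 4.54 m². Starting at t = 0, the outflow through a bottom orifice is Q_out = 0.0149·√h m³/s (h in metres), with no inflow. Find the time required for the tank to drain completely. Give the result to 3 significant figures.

With no inflow, A dh/dt = −0.0149 √h.
This is separable: 2 d(√h)/dt = −0.0149/A, so √h = √h₀ − (0.0149/(2A)) t.
Set h = 0: 2√h₀ = (0.0149/A) t_empty ⇒ t_empty = 2A√h₀/0.0149.
t_empty = 2·4.54·√3.85/0.0149 = 9.0800·1.9621/0.0149 = 1195.7 s.

1200 s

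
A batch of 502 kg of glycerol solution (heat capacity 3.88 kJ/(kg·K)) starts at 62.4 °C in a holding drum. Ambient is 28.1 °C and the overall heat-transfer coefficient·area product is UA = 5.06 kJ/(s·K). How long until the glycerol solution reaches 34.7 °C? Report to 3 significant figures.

634 s

M c_p dT/dt = −UA(T − T_amb).
τ = M c_p/UA = 384.93 s; T_ss = T_amb = 28.100 °C.
T(t) = T_ss + (T₀ − T_ss)e^(−t/τ); set T = 34.7:
t = −τ ln[(T − T_ss)/(T₀ − T_ss)] = −384.93 · ln(0.19242) = 634.40 s.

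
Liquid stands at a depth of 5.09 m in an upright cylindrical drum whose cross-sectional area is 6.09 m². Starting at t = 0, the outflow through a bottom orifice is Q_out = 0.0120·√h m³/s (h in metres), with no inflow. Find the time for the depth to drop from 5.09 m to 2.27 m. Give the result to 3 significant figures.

761 s

With no inflow, A dh/dt = −0.0120 √h.
Separate and integrate: 2(√h − √h₀) = −(0.0120/A) t.
t = 2A(√h₀ − √h)/0.0120 = 2·6.09·(√5.09 − √2.27)/0.0120
  = 12.180 × (2.2561 − 1.5067) / 0.0120 = 760.69 s.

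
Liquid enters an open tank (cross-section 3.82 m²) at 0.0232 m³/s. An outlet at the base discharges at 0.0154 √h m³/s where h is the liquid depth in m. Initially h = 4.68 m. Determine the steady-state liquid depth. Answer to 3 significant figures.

A dh/dt = Q_in − 0.0154 √h. Steady state requires inflow = outflow:
Q_in = 0.0154 √h_ss ⇒ √h_ss = 0.0232/0.0154 = 1.5065.
h_ss = 1.5065² = 2.2695 m. (Since h₀ = 4.68 m > h_ss, the level will fall toward this value.)

2.27 m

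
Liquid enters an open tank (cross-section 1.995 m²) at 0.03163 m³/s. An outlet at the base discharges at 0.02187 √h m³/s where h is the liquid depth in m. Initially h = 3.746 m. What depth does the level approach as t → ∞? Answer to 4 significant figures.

Unsteady balance on liquid volume: A dh/dt = Q_in − 0.02187 √h. At steady state dh/dt = 0:
Q_in = 0.02187 √h_ss ⇒ √h_ss = 0.03163/0.02187 = 1.44627.
h_ss = 1.44627² = 2.09171 m. (Since h₀ = 3.746 m > h_ss, the level will fall toward this value.)

2.092 m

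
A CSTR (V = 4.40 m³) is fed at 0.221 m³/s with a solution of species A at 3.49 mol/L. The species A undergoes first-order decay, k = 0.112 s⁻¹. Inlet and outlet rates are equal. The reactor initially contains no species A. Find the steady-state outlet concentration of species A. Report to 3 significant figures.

1.08 mol/L

Species balance: V dC/dt = Q C_in − Q C − k V C.
At steady state: 0 = Q C_in − (Q + kV) C_ss, so C_ss = Q C_in/(Q + kV).
C_ss = 0.221·3.49/(0.221 + 0.112·4.40) = 0.77129/0.71380 = 1.0805 mol/L.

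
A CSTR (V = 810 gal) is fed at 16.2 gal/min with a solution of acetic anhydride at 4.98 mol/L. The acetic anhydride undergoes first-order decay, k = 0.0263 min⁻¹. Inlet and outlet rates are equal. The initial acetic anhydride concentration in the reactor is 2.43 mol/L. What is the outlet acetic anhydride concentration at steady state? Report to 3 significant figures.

Species balance: V dC/dt = Q C_in − Q C − k V C.
At steady state: 0 = Q C_in − (Q + kV) C_ss, so C_ss = Q C_in/(Q + kV).
C_ss = 16.2·4.98/(16.2 + 0.0263·810) = 80.676/37.503 = 2.1512 mol/L.

2.15 mol/L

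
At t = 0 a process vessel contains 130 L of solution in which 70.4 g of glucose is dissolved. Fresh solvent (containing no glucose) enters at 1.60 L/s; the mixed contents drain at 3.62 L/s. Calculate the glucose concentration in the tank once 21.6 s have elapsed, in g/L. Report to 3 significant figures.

0.392 g/L

Total volume: dV/dt = Q_in − Q_out = -2.0200 L/s, so V(t) = 130 − 2.0200 t and V(21.6) = 86.368 L.
No glucose enters, so dm/dt = −Q_out · (m/V).
Separate: dm/m = −Q_out dt/V(t) ⇒ ln(m/m₀) = −(Q_out/(Q_in−Q_out)) ln(V/V₀).
m = m₀ (V₀/V)^(Q_out/(Q_in−Q_out)) = 70.4 × (130/86.368)^(-1.7921) = 33.831 g.
C = m/V = 33.831/86.368 = 0.39171 g/L.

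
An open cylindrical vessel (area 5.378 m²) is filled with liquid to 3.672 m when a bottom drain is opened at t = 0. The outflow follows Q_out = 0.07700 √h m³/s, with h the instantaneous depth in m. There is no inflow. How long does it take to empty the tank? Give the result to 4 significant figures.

With no inflow, A dh/dt = −0.07700 √h.
∫ h^(−1/2) dh = −(0.07700/A) ∫ dt, giving 2√h = 2√h₀ − (0.07700/A) t.
Tank is empty when √h = 0: t_empty = 2A√h₀/0.07700.
t_empty = 2·5.378·√3.672/0.07700 = 10.7560·1.91625/0.07700 = 267.677 s.

267.7 s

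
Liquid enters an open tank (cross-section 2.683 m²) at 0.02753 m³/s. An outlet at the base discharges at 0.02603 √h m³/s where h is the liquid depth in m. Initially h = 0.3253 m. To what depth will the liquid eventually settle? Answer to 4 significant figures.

1.119 m

Accumulation of liquid (constant cross-section A): A dh/dt = Q_in − 0.02603 √h. At steady state dh/dt = 0:
Q_in = 0.02603 √h_ss ⇒ √h_ss = 0.02753/0.02603 = 1.05763.
h_ss = 1.05763² = 1.11857 m. (Since h₀ = 0.3253 m < h_ss, the level will rise toward this value.)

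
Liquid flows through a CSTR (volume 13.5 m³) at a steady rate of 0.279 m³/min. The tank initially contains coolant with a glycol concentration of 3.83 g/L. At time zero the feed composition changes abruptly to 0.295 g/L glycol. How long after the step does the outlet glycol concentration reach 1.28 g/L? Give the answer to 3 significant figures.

Species balance: V dC/dt = Q(C_in − C) ⇒ τ = V/Q = 48.387 min.
C(t) = C_in + (C₀ − C_in) e^(−t/τ). Set C = 1.28 and solve for t:
e^(−t/τ) = (C − C_in)/(C₀ − C_in) = (1.28 − 0.295)/(3.83 − 0.295) = 0.27864
t = −τ ln(…) = 48.387 × 1.2778 = 61.830 min.

61.8 min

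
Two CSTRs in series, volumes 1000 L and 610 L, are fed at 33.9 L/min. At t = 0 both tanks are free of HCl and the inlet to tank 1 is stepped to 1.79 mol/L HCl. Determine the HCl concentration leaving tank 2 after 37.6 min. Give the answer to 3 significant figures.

Each tank obeys Vᵢ dCᵢ/dt = Q(Cᵢ₋₁ − Cᵢ), so τᵢ = Vᵢ/Q.
τ₁ = 1000/33.9 = 29.499 min; τ₂ = 610/33.9 = 17.994 min.
Solving the cascade with C₁(0)=C₂(0)=0 gives C₂(t) = C_in[1 − (τ₁ e^(−t/τ₁) − τ₂ e^(−t/τ₂))/(τ₁ − τ₂)].
At t = 37.6: e^(−t/τ₁) = 0.27953, e^(−t/τ₂) = 0.12374.
C₂ = 1.79·[1 − (29.499·0.27953 − 17.994·0.12374)/(11.504)] = 1.79·0.47679 = 0.85346 mol/L.

0.853 mol/L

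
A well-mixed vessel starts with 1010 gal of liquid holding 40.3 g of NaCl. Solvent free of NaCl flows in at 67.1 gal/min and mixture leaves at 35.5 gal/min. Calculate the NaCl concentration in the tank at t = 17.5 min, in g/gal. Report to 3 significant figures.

Total volume: dV/dt = Q_in − Q_out = 31.600 gal/min, so V(t) = 1010 + 31.600 t and V(17.5) = 1563.0 gal.
No NaCl enters, so dm/dt = −Q_out · (m/V).
dm/m = −Q_out dt/(V₀ + 31.600 t); integrating gives ln(m/m₀) = −(Q_out/(Q_in−Q_out)) ln(V/V₀).
m = m₀ (V₀/V)^(Q_out/(Q_in−Q_out)) = 40.3 × (1010/1563.0)^(1.1234) = 24.675 g.
C = m/V = 24.675/1563.0 = 0.015787 g/gal.

0.0158 g/gal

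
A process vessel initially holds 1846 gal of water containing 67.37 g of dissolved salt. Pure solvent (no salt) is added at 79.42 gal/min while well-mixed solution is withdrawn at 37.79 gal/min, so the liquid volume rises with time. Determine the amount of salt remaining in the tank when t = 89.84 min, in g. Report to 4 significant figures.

Let m(t) be the amount of salt. Volume: V(t) = V₀ + (Q_in − Q_out) t = 1846 + 41.6300 t; V(89.84) = 5586.04 gal.
Species balance (pure solvent in): dm/dt = −Q_out · m/V(t).
Separate: dm/m = −Q_out dt/V(t) ⇒ ln(m/m₀) = −(Q_out/(Q_in−Q_out)) ln(V/V₀).
m = m₀ (V₀/V)^(Q_out/(Q_in−Q_out)) = 67.37 × (1846/5586.04)^(0.907759) = 24.6576 g.

24.66 g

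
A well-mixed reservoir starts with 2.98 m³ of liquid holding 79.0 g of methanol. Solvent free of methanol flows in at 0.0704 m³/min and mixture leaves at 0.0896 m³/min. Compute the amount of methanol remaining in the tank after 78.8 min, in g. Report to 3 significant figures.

Total volume: dV/dt = Q_in − Q_out = -0.019200 m³/min, so V(t) = 2.98 − 0.019200 t and V(78.8) = 1.4670 m³.
Solute balance: dm/dt = 0 − Q_out C = −Q_out m/V(t).
dm/m = −Q_out dt/(V₀ − 0.019200 t); integrating gives ln(m/m₀) = −(Q_out/(Q_in−Q_out)) ln(V/V₀).
m = m₀ (V₀/V)^(Q_out/(Q_in−Q_out)) = 79.0 × (2.98/1.4670)^(-4.6667) = 2.8930 g.

2.89 g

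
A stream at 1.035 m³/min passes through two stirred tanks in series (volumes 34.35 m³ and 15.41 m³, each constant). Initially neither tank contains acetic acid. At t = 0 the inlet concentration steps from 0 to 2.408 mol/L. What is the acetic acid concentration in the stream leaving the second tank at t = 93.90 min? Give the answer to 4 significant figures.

Each tank obeys Vᵢ dCᵢ/dt = Q(Cᵢ₋₁ − Cᵢ), so τᵢ = Vᵢ/Q.
τ₁ = 34.35/1.035 = 33.1884 min; τ₂ = 15.41/1.035 = 14.8889 min.
Solving the cascade with C₁(0)=C₂(0)=0 gives C₂(t) = C_in[1 − (τ₁ e^(−t/τ₁) − τ₂ e^(−t/τ₂))/(τ₁ − τ₂)].
At t = 93.90: e^(−t/τ₁) = 0.0590541, e^(−t/τ₂) = 0.00182401.
C₂ = 2.408·[1 − (33.1884·0.0590541 − 14.8889·0.00182401)/(18.2995)] = 2.408·0.894382 = 2.15367 mol/L.

2.154 mol/L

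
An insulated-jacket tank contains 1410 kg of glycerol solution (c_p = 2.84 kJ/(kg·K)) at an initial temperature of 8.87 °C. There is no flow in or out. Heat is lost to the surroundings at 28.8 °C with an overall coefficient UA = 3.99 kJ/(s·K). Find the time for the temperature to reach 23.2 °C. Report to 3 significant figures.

1270 s

M c_p dT/dt = −UA(T − T_amb).
τ = M c_p/UA = 1003.6 s; T_ss = T_amb = 28.800 °C.
T(t) = T_ss + (T₀ − T_ss)e^(−t/τ); set T = 23.2:
t = −τ ln[(T − T_ss)/(T₀ − T_ss)] = −1003.6 · ln(0.28098) = 1274.0 s.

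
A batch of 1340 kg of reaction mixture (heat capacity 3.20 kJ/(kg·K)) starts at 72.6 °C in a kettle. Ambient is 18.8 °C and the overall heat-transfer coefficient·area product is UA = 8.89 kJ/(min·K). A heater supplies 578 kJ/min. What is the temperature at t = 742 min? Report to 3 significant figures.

First-law balance (no shaft work): M c_p dT/dt = −UA(T − T_amb) + Q̇.
dT/dt = (T_ss − T)/τ with T_ss = T_amb + Q̇/UA = 18.8 + 578/8.89 = 83.817 °C, τ = M c_p/UA = 1340·3.20/8.89 = 482.34 min.
Integrating: T(t) = T_ss + (T₀ − T_ss) e^(−t/τ).
T(742) = 83.817 + (-11.217)·0.21474 = 81.408 °C.

81.4 °C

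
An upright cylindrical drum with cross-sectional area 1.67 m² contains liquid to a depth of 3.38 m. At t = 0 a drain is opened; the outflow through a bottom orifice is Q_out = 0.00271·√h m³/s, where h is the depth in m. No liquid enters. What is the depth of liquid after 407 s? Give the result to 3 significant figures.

A dh/dt = −Q_out = −0.00271 √h.
Separate and integrate: 2(√h − √h₀) = −(0.00271/A) t.
√h = √3.38 − 0.00271·407/(2·1.67) = 1.8385 − 0.33023 = 1.5082.
h = 1.5082² = 2.2748 m.

2.27 m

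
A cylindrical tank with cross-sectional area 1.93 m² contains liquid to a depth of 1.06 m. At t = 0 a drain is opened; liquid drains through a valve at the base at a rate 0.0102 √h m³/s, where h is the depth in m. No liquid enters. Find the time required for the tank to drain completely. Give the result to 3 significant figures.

390 s

Mass balance (ρ constant): A dh/dt = −0.0102 √h.
This is separable: 2 d(√h)/dt = −0.0102/A, so √h = √h₀ − (0.0102/(2A)) t.
Set h = 0: 2√h₀ = (0.0102/A) t_empty ⇒ t_empty = 2A√h₀/0.0102.
t_empty = 2·1.93·√1.06/0.0102 = 3.8600·1.0296/0.0102 = 389.62 s.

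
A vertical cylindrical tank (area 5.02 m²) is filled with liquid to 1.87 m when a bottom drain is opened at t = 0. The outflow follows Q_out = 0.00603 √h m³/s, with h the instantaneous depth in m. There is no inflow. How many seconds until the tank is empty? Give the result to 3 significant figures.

With no inflow, A dh/dt = −0.00603 √h.
∫ h^(−1/2) dh = −(0.00603/A) ∫ dt, giving 2√h = 2√h₀ − (0.00603/A) t.
Tank is empty when √h = 0: t_empty = 2A√h₀/0.00603.
t_empty = 2·5.02·√1.87/0.00603 = 10.040·1.3675/0.00603 = 2276.9 s.

2280 s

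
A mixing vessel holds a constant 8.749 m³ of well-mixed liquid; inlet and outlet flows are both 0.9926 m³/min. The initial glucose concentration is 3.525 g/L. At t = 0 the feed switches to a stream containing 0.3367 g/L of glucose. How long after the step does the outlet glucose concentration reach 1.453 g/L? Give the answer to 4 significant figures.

Species balance on the tank: V dC/dt = Q(C_in − C), so τ = V/Q = 8.81423 min.
C(t) = C_in + (C₀ − C_in) e^(−t/τ). Set C = 1.453 and solve for t:
e^(−t/τ) = (C − C_in)/(C₀ − C_in) = (1.453 − 0.3367)/(3.525 − 0.3367) = 0.350124
t = −τ ln(…) = 8.81423 × 1.04947 = 9.25025 min.

9.250 min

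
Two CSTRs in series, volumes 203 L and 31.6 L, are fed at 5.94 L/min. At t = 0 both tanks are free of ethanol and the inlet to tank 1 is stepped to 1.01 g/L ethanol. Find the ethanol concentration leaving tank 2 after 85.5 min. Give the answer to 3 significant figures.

0.912 g/L

Each tank obeys Vᵢ dCᵢ/dt = Q(Cᵢ₋₁ − Cᵢ), so τᵢ = Vᵢ/Q.
τ₁ = 203/5.94 = 34.175 min; τ₂ = 31.6/5.94 = 5.3199 min.
Tank 1: C₁ = C_in(1 − e^(−t/τ₁)). Tank 2 (τ₁ ≠ τ₂): C₂ = C_in[1 − (τ₁ e^(−t/τ₁) − τ₂ e^(−t/τ₂))/(τ₁ − τ₂)].
At t = 85.5: e^(−t/τ₁) = 0.081936, e^(−t/τ₂) = 1.0473e-07.
C₂ = 1.01·[1 − (34.175·0.081936 − 5.3199·1.0473e-07)/(28.855)] = 1.01·0.90296 = 0.91199 g/L.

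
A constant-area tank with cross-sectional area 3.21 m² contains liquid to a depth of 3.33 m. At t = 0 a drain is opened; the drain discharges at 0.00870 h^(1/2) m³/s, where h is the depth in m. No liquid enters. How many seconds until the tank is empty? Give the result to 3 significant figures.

1350 s

A dh/dt = −Q_out = −0.00870 √h.
∫ h^(−1/2) dh = −(0.00870/A) ∫ dt, giving 2√h = 2√h₀ − (0.00870/A) t.
Set h = 0: 2√h₀ = (0.00870/A) t_empty ⇒ t_empty = 2A√h₀/0.00870.
t_empty = 2·3.21·√3.33/0.00870 = 6.4200·1.8248/0.00870 = 1346.6 s.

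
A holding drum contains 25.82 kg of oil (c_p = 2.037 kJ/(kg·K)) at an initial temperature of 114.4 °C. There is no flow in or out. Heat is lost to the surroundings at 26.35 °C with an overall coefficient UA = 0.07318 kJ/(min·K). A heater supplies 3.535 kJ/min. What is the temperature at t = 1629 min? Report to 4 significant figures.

78.78 °C

M c_p dT/dt = −UA(T − T_amb) + Q̇.
dT/dt = (T_ss − T)/τ with T_ss = T_amb + Q̇/UA = 26.35 + 3.535/0.07318 = 74.6555 °C, τ = M c_p/UA = 25.82·2.037/0.07318 = 718.712 min.
T approaches T_ss exponentially: T(t) = T_ss + (T₀ − T_ss) e^(−t/τ).
T(1629) = 74.6555 + (39.7445)·0.103669 = 78.7758 °C.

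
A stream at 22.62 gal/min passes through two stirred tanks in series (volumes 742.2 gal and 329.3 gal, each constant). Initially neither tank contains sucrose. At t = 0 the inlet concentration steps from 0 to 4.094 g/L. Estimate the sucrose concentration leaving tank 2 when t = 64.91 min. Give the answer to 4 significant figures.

Species balance on tank i: dCᵢ/dt = (Cᵢ₋₁ − Cᵢ)/τᵢ with τᵢ = Vᵢ/Q.
τ₁ = 742.2/22.62 = 32.8117 min; τ₂ = 329.3/22.62 = 14.5579 min.
Tank 1: C₁ = C_in(1 − e^(−t/τ₁)). Tank 2 (τ₁ ≠ τ₂): C₂ = C_in[1 − (τ₁ e^(−t/τ₁) − τ₂ e^(−t/τ₂))/(τ₁ − τ₂)].
At t = 64.91: e^(−t/τ₁) = 0.138310, e^(−t/τ₂) = 0.0115769.
C₂ = 4.094·[1 − (32.8117·0.138310 − 14.5579·0.0115769)/(18.2538)] = 4.094·0.760617 = 3.11397 g/L.

3.114 g/L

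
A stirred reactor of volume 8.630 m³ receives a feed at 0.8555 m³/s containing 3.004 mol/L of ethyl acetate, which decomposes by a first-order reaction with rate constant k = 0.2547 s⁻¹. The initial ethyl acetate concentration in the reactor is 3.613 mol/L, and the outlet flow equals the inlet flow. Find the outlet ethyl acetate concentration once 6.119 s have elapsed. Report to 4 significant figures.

Species balance: V dC/dt = Q C_in − Q C − k V C.
dC/dt = (Q/V) C_in − (Q/V + k) C; effective rate a = Q/V + k = 0.0991309 + 0.2547 = 0.353831 s⁻¹.
C_ss = Q C_in/(Q + kV) = 0.841615 mol/L; C(t) = C_ss + (C₀ − C_ss) e^(−a t).
C(6.119) = 0.841615 + (2.77139)·e^(−0.353831·6.119) = 0.841615 + (2.77139)·0.114739 = 1.15960 mol/L.

1.160 mol/L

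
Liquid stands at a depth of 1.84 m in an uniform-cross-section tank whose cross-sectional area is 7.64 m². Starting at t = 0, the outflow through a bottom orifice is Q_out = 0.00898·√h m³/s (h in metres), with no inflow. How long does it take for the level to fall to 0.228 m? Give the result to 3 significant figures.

With no inflow, A dh/dt = −0.00898 √h.
This is separable: 2 d(√h)/dt = −0.00898/A, so √h = √h₀ − (0.00898/(2A)) t.
t = 2A(√h₀ − √h)/0.00898 = 2·7.64·(√1.84 − √0.228)/0.00898
  = 15.280 × (1.3565 − 0.47749) / 0.00898 = 1495.6 s.

1500 s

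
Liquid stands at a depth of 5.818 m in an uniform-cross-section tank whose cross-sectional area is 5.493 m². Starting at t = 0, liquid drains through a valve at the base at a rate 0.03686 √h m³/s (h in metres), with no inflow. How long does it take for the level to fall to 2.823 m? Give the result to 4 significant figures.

218.1 s

A dh/dt = −Q_out = −0.03686 √h.
Separate and integrate: 2(√h − √h₀) = −(0.03686/A) t.
t = 2A(√h₀ − √h)/0.03686 = 2·5.493·(√5.818 − √2.823)/0.03686
  = 10.9860 × (2.41205 − 1.68018) / 0.03686 = 218.133 s.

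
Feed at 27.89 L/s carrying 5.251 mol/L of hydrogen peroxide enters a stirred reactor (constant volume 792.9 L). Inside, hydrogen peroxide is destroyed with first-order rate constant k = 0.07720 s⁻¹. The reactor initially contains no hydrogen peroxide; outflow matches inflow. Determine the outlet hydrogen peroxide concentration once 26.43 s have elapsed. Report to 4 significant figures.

Species balance: V dC/dt = Q C_in − Q C − k V C.
This is linear with rate a = Q/V + k = 0.112375 s⁻¹.
C_ss = Q C_in/(Q + kV) = 1.64363 mol/L; C(t) = C_ss + (C₀ − C_ss) e^(−a t).
C(26.43) = 1.64363 + (-1.64363)·e^(−0.112375·26.43) = 1.64363 + (-1.64363)·0.0513001 = 1.55931 mol/L.

1.559 mol/L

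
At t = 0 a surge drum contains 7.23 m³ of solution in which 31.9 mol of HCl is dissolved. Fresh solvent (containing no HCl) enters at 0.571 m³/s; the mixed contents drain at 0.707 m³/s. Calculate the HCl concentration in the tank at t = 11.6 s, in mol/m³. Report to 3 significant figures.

1.57 mol/m³

Let m(t) be the amount of HCl. Volume: V(t) = V₀ + (Q_in − Q_out) t = 7.23 − 0.13600 t; V(11.6) = 5.6524 m³.
No HCl enters, so dm/dt = −Q_out · (m/V).
dm/m = −Q_out dt/(V₀ − 0.13600 t); integrating gives ln(m/m₀) = −(Q_out/(Q_in−Q_out)) ln(V/V₀).
m = m₀ (V₀/V)^(Q_out/(Q_in−Q_out)) = 31.9 × (7.23/5.6524)^(-5.1985) = 8.8724 mol.
C = m/V = 8.8724/5.6524 = 1.5697 mol/m³.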